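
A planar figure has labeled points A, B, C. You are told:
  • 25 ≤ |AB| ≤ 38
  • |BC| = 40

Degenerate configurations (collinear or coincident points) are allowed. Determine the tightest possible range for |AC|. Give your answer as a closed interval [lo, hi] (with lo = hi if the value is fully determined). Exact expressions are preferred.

|AC| ∈ [2, 78]  (≈ [2.0000, 78.0000])

|AB| ∈ [25, 38]
|BC| ∈ {40}
|AC| ∈ [2, 78]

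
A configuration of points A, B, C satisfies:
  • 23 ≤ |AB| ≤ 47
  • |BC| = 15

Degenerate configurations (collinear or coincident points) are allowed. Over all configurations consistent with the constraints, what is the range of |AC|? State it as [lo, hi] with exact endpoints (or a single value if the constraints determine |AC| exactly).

|AC| ∈ [8, 62]  (≈ [8.0000, 62.0000])

|AB| ∈ [23, 47]
|BC| ∈ {15}
|AC| ∈ [8, 62]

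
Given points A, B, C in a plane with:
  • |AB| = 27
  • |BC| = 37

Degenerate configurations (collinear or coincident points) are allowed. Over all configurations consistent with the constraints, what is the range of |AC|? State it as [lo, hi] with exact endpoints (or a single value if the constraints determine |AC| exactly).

|AB| ∈ {27}
|BC| ∈ {37}
|AC| ∈ [10, 64]

|AC| ∈ [10, 64]  (≈ [10.0000, 64.0000])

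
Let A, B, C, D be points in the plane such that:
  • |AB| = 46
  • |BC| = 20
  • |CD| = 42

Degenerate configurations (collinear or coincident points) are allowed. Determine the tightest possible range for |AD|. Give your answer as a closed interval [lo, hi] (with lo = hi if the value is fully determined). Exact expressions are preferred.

|AB| ∈ {46}
|BC| ∈ {20}
|CD| ∈ {42}
|AC| ∈ [26, 66]
|BD| ∈ [22, 62]
|AD| ∈ [0, 108]

|AD| ∈ [0, 108]  (≈ [0.0000, 108.0000])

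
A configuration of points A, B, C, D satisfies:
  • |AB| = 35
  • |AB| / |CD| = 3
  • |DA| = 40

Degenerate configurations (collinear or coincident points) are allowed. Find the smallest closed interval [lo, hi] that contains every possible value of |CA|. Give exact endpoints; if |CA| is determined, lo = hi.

|AB| ∈ {35}
|AD| ∈ {40}
|CD| ∈ {35/3}
|BD| ∈ [5, 75]
|AC| ∈ [85/3, 155/3]
|BC| ∈ [0, 260/3]

|CA| ∈ [85/3, 155/3]  (≈ [28.3333, 51.6667])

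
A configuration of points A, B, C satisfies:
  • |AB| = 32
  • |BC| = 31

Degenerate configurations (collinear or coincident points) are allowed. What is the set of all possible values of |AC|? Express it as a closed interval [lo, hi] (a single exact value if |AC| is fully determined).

|AB| ∈ {32}
|BC| ∈ {31}
|AC| ∈ [1, 63]

|AC| ∈ [1, 63]  (≈ [1.0000, 63.0000])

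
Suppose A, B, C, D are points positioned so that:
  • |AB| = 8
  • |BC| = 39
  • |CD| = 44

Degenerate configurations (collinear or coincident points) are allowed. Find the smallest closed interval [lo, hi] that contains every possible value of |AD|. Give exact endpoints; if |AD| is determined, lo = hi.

|AD| ∈ [0, 91]  (≈ [0.0000, 91.0000])

|AB| ∈ {8}
|BC| ∈ {39}
|CD| ∈ {44}
|AC| ∈ [31, 47]
|BD| ∈ [5, 83]
|AD| ∈ [0, 91]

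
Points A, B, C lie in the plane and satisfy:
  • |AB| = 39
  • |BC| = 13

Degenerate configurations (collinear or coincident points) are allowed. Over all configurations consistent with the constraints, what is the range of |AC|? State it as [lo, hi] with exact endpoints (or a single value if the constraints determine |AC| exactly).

|AB| ∈ {39}
|BC| ∈ {13}
|AC| ∈ [26, 52]

|AC| ∈ [26, 52]  (≈ [26.0000, 52.0000])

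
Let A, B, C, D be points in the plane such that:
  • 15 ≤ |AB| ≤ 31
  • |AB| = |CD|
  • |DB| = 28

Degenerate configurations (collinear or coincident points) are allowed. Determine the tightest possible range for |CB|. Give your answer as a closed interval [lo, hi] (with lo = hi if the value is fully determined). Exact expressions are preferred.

|CB| ∈ [0, 59]  (≈ [0.0000, 59.0000])

|AB| ∈ [15, 31]
|BD| ∈ {28}
|CD| ∈ [15, 31]
|AD| ∈ [0, 59]
|BC| ∈ [0, 59]
|AC| ∈ [0, 90]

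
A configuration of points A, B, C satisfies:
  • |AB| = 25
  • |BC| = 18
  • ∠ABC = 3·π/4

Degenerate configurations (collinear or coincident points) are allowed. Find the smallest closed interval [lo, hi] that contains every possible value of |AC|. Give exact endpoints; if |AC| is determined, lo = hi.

|AC| = √(450·√(2) + 949)  (≈ 39.8170)

|AB| ∈ {25}
|BC| ∈ {18}
|AC| ∈ {√(450·√(2) + 949)}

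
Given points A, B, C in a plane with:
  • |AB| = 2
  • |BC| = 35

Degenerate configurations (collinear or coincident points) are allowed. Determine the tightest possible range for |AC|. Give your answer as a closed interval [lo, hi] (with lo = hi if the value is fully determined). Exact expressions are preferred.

|AC| ∈ [33, 37]  (≈ [33.0000, 37.0000])

|AB| ∈ {2}
|BC| ∈ {35}
|AC| ∈ [33, 37]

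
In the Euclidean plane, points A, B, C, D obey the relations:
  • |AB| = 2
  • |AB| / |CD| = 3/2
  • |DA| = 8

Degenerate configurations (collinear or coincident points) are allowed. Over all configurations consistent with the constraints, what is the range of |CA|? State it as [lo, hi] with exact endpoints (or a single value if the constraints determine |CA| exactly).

|AB| ∈ {2}
|AD| ∈ {8}
|CD| ∈ {4/3}
|BD| ∈ [6, 10]
|AC| ∈ [20/3, 28/3]
|BC| ∈ [14/3, 34/3]

|CA| ∈ [20/3, 28/3]  (≈ [6.6667, 9.3333])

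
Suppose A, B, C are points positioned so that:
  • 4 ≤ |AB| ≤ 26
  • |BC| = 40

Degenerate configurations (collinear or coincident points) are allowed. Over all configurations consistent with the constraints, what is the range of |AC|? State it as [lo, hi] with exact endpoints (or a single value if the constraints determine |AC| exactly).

|AC| ∈ [14, 66]  (≈ [14.0000, 66.0000])

|AB| ∈ [4, 26]
|BC| ∈ {40}
|AC| ∈ [14, 66]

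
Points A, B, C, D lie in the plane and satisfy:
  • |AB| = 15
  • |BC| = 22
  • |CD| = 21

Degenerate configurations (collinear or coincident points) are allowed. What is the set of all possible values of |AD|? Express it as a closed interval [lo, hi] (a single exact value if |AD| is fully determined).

|AD| ∈ [0, 58]  (≈ [0.0000, 58.0000])

|AB| ∈ {15}
|BC| ∈ {22}
|CD| ∈ {21}
|AC| ∈ [7, 37]
|BD| ∈ [1, 43]
|AD| ∈ [0, 58]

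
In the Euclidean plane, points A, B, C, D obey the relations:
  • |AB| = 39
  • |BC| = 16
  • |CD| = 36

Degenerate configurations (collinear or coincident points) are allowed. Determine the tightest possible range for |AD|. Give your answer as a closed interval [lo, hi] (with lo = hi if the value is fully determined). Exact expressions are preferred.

|AD| ∈ [0, 91]  (≈ [0.0000, 91.0000])

|AB| ∈ {39}
|BC| ∈ {16}
|CD| ∈ {36}
|AC| ∈ [23, 55]
|BD| ∈ [20, 52]
|AD| ∈ [0, 91]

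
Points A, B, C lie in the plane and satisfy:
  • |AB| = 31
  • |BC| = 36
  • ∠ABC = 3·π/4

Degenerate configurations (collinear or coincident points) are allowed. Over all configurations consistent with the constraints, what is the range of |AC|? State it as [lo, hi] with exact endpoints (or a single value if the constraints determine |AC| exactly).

|AC| = √(1116·√(2) + 2257)  (≈ 61.9295)

|AB| ∈ {31}
|BC| ∈ {36}
|AC| ∈ {√(1116·√(2) + 2257)}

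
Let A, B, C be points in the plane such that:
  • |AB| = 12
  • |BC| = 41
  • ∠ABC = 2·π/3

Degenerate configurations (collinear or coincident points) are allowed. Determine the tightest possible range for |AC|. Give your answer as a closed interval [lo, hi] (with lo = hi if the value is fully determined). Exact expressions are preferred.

|AC| = √(2317)  (≈ 48.1352)

|AB| ∈ {12}
|BC| ∈ {41}
|AC| ∈ {√(2317)}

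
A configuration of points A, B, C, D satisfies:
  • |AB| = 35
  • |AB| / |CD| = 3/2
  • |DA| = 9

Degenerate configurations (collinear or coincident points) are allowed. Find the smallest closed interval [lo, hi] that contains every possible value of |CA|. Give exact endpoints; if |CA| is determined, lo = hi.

|CA| ∈ [43/3, 97/3]  (≈ [14.3333, 32.3333])

|AB| ∈ {35}
|AD| ∈ {9}
|CD| ∈ {70/3}
|BD| ∈ [26, 44]
|AC| ∈ [43/3, 97/3]
|BC| ∈ [8/3, 202/3]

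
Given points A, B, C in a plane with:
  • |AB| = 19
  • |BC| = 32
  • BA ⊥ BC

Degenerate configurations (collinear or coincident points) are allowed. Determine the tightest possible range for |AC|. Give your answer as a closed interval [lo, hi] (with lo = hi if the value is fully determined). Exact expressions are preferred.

|AB| ∈ {19}
|BC| ∈ {32}
|AC| ∈ {√(1385)}

|AC| = √(1385)  (≈ 37.2156)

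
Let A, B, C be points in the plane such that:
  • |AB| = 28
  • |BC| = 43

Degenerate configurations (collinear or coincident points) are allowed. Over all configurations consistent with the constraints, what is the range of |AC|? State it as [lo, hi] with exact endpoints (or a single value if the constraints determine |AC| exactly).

|AC| ∈ [15, 71]  (≈ [15.0000, 71.0000])

|AB| ∈ {28}
|BC| ∈ {43}
|AC| ∈ [15, 71]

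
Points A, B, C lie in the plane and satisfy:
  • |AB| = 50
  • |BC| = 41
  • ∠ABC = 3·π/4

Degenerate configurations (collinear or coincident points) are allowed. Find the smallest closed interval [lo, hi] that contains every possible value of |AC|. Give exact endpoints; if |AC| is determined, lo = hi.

|AB| ∈ {50}
|BC| ∈ {41}
|AC| ∈ {√(2050·√(2) + 4181)}

|AC| = √(2050·√(2) + 4181)  (≈ 84.1436)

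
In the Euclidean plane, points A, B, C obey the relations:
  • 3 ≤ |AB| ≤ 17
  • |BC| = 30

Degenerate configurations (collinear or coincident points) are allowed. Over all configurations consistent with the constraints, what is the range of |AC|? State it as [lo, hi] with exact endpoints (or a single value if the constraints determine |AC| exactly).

|AC| ∈ [13, 47]  (≈ [13.0000, 47.0000])

|AB| ∈ [3, 17]
|BC| ∈ {30}
|AC| ∈ [13, 47]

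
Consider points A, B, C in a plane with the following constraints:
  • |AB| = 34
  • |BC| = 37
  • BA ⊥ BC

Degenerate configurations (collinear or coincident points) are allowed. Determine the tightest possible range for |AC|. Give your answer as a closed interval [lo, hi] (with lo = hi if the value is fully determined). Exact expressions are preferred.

|AC| = 5·√(101)  (≈ 50.2494)

|AB| ∈ {34}
|BC| ∈ {37}
|AC| ∈ {5·√(101)}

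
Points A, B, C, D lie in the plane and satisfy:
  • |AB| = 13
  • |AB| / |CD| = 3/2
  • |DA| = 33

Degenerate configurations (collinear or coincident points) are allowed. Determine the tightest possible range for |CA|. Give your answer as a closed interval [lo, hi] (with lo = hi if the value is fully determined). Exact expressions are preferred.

|AB| ∈ {13}
|AD| ∈ {33}
|CD| ∈ {26/3}
|BD| ∈ [20, 46]
|AC| ∈ [73/3, 125/3]
|BC| ∈ [34/3, 164/3]

|CA| ∈ [73/3, 125/3]  (≈ [24.3333, 41.6667])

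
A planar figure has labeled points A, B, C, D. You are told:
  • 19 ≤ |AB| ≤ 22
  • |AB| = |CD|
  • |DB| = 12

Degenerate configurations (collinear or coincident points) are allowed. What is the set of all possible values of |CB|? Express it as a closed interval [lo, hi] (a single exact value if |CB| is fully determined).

|AB| ∈ [19, 22]
|BD| ∈ {12}
|CD| ∈ [19, 22]
|AD| ∈ [7, 34]
|BC| ∈ [7, 34]
|AC| ∈ [0, 56]

|CB| ∈ [7, 34]  (≈ [7.0000, 34.0000])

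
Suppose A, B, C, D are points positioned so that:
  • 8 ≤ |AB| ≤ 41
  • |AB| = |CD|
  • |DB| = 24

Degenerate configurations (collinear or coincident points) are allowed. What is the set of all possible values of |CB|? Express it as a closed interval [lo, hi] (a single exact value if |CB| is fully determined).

|AB| ∈ [8, 41]
|BD| ∈ {24}
|CD| ∈ [8, 41]
|AD| ∈ [0, 65]
|BC| ∈ [0, 65]
|AC| ∈ [0, 106]

|CB| ∈ [0, 65]  (≈ [0.0000, 65.0000])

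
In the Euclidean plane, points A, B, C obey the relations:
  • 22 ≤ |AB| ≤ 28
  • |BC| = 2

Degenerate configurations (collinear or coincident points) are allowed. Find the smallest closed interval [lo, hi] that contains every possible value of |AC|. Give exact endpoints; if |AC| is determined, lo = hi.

|AB| ∈ [22, 28]
|BC| ∈ {2}
|AC| ∈ [20, 30]

|AC| ∈ [20, 30]  (≈ [20.0000, 30.0000])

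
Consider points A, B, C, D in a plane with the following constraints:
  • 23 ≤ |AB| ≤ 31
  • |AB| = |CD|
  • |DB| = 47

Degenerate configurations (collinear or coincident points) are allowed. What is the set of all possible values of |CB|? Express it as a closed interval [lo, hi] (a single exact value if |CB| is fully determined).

|AB| ∈ [23, 31]
|BD| ∈ {47}
|CD| ∈ [23, 31]
|AD| ∈ [16, 78]
|BC| ∈ [16, 78]
|AC| ∈ [0, 109]

|CB| ∈ [16, 78]  (≈ [16.0000, 78.0000])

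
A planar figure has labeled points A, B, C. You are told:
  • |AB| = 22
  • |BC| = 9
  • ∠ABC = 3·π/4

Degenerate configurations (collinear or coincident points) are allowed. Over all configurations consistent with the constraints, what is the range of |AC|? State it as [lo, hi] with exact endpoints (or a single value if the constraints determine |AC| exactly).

|AC| = √(198·√(2) + 565)  (≈ 29.0691)

|AB| ∈ {22}
|BC| ∈ {9}
|AC| ∈ {√(198·√(2) + 565)}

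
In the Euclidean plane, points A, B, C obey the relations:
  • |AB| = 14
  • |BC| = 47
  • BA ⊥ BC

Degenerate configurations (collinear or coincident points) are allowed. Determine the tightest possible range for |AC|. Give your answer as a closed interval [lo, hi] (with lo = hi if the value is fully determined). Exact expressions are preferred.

|AC| = √(2405)  (≈ 49.0408)

|AB| ∈ {14}
|BC| ∈ {47}
|AC| ∈ {√(2405)}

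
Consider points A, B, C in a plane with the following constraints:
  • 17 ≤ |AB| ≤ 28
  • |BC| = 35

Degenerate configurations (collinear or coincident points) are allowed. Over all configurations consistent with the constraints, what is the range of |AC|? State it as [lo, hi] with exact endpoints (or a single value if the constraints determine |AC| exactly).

|AB| ∈ [17, 28]
|BC| ∈ {35}
|AC| ∈ [7, 63]

|AC| ∈ [7, 63]  (≈ [7.0000, 63.0000])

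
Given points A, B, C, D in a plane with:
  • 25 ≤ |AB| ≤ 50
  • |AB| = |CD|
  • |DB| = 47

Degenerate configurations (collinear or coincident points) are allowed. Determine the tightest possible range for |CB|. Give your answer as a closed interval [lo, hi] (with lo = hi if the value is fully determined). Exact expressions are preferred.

|CB| ∈ [0, 97]  (≈ [0.0000, 97.0000])

|AB| ∈ [25, 50]
|BD| ∈ {47}
|CD| ∈ [25, 50]
|AD| ∈ [0, 97]
|BC| ∈ [0, 97]
|AC| ∈ [0, 147]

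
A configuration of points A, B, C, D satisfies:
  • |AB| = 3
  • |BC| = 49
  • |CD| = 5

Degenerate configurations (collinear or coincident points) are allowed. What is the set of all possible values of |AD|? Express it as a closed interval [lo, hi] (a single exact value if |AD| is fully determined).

|AB| ∈ {3}
|BC| ∈ {49}
|CD| ∈ {5}
|AC| ∈ [46, 52]
|BD| ∈ [44, 54]
|AD| ∈ [41, 57]

|AD| ∈ [41, 57]  (≈ [41.0000, 57.0000])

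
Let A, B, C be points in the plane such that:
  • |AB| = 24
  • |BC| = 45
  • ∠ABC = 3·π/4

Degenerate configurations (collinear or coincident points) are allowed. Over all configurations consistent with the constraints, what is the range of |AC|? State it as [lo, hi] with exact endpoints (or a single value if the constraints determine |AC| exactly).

|AB| ∈ {24}
|BC| ∈ {45}
|AC| ∈ {3·√(120·√(2) + 289)}

|AC| = 3·√(120·√(2) + 289)  (≈ 64.2522)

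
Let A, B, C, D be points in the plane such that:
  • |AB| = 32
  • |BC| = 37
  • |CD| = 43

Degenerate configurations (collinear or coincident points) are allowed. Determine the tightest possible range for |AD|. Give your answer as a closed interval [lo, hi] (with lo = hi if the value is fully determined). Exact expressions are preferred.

|AB| ∈ {32}
|BC| ∈ {37}
|CD| ∈ {43}
|AC| ∈ [5, 69]
|BD| ∈ [6, 80]
|AD| ∈ [0, 112]

|AD| ∈ [0, 112]  (≈ [0.0000, 112.0000])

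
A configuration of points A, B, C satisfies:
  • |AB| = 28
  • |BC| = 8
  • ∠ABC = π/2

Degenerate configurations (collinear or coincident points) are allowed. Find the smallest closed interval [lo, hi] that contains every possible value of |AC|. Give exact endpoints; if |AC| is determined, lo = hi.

|AB| ∈ {28}
|BC| ∈ {8}
|AC| ∈ {4·√(53)}

|AC| = 4·√(53)  (≈ 29.1204)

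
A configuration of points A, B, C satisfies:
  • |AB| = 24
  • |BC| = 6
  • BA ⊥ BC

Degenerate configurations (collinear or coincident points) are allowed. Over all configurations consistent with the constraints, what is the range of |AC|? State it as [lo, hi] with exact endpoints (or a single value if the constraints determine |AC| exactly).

|AC| = 6·√(17)  (≈ 24.7386)

|AB| ∈ {24}
|BC| ∈ {6}
|AC| ∈ {6·√(17)}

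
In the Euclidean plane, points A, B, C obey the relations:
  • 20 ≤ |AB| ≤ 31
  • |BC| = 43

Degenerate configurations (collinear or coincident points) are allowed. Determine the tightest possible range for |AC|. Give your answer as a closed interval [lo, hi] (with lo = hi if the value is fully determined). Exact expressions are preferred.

|AB| ∈ [20, 31]
|BC| ∈ {43}
|AC| ∈ [12, 74]

|AC| ∈ [12, 74]  (≈ [12.0000, 74.0000])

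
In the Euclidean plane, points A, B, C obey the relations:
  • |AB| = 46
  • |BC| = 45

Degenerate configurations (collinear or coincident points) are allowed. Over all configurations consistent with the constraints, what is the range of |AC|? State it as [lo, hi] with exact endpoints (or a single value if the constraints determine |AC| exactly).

|AC| ∈ [1, 91]  (≈ [1.0000, 91.0000])

|AB| ∈ {46}
|BC| ∈ {45}
|AC| ∈ [1, 91]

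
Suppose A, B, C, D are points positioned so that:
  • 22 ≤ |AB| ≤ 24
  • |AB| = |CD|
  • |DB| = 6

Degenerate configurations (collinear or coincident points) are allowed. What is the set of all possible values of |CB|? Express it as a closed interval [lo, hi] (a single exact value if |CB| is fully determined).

|AB| ∈ [22, 24]
|BD| ∈ {6}
|CD| ∈ [22, 24]
|AD| ∈ [16, 30]
|BC| ∈ [16, 30]
|AC| ∈ [0, 54]

|CB| ∈ [16, 30]  (≈ [16.0000, 30.0000])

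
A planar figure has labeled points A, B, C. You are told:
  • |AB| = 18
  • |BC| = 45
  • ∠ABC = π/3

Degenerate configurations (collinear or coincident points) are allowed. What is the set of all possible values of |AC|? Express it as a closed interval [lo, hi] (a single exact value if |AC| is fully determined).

|AB| ∈ {18}
|BC| ∈ {45}
|AC| ∈ {9·√(19)}

|AC| = 9·√(19)  (≈ 39.2301)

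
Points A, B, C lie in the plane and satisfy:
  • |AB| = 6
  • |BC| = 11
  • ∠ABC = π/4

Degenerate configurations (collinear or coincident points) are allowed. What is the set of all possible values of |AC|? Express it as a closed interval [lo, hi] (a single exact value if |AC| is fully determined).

|AB| ∈ {6}
|BC| ∈ {11}
|AC| ∈ {√(157 - 66·√(2))}

|AC| = √(157 - 66·√(2))  (≈ 7.9788)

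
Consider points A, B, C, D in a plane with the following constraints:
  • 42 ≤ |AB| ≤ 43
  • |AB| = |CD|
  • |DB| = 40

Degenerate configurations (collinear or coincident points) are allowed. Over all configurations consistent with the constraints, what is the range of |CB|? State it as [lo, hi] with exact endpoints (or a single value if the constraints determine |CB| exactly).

|AB| ∈ [42, 43]
|BD| ∈ {40}
|CD| ∈ [42, 43]
|AD| ∈ [2, 83]
|BC| ∈ [2, 83]
|AC| ∈ [0, 126]

|CB| ∈ [2, 83]  (≈ [2.0000, 83.0000])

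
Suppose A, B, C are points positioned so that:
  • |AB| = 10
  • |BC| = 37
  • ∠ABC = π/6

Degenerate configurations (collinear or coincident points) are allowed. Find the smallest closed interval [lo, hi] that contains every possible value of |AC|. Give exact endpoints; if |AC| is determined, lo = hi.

|AB| ∈ {10}
|BC| ∈ {37}
|AC| ∈ {√(1469 - 370·√(3))}

|AC| = √(1469 - 370·√(3))  (≈ 28.7774)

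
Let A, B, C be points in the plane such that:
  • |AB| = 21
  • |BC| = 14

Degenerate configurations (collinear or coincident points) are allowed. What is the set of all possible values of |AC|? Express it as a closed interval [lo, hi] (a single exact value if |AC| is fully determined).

|AC| ∈ [7, 35]  (≈ [7.0000, 35.0000])

|AB| ∈ {21}
|BC| ∈ {14}
|AC| ∈ [7, 35]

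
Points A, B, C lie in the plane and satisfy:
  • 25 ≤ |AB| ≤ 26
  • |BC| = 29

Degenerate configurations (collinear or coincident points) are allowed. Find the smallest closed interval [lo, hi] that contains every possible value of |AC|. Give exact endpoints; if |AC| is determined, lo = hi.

|AC| ∈ [3, 55]  (≈ [3.0000, 55.0000])

|AB| ∈ [25, 26]
|BC| ∈ {29}
|AC| ∈ [3, 55]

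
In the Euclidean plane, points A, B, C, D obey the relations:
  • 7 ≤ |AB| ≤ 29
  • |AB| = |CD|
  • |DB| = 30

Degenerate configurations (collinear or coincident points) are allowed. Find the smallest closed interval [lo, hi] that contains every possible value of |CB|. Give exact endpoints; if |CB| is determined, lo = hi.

|AB| ∈ [7, 29]
|BD| ∈ {30}
|CD| ∈ [7, 29]
|AD| ∈ [1, 59]
|BC| ∈ [1, 59]
|AC| ∈ [0, 88]

|CB| ∈ [1, 59]  (≈ [1.0000, 59.0000])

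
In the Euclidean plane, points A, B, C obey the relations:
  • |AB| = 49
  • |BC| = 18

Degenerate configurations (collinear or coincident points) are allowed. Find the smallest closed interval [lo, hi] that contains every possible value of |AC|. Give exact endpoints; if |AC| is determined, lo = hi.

|AB| ∈ {49}
|BC| ∈ {18}
|AC| ∈ [31, 67]

|AC| ∈ [31, 67]  (≈ [31.0000, 67.0000])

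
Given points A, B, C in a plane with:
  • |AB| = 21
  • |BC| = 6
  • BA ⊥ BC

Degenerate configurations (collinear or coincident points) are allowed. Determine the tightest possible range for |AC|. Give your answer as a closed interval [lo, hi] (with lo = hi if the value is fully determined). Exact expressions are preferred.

|AB| ∈ {21}
|BC| ∈ {6}
|AC| ∈ {3·√(53)}

|AC| = 3·√(53)  (≈ 21.8403)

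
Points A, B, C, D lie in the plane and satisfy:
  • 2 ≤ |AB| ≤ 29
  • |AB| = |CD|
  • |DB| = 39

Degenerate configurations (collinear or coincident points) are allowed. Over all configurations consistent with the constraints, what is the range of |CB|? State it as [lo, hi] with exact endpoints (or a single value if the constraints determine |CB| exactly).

|AB| ∈ [2, 29]
|BD| ∈ {39}
|CD| ∈ [2, 29]
|AD| ∈ [10, 68]
|BC| ∈ [10, 68]
|AC| ∈ [0, 97]

|CB| ∈ [10, 68]  (≈ [10.0000, 68.0000])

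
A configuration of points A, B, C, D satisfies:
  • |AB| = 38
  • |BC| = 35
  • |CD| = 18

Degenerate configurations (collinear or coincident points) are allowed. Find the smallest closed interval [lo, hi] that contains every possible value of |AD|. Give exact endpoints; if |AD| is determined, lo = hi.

|AD| ∈ [0, 91]  (≈ [0.0000, 91.0000])

|AB| ∈ {38}
|BC| ∈ {35}
|CD| ∈ {18}
|AC| ∈ [3, 73]
|BD| ∈ [17, 53]
|AD| ∈ [0, 91]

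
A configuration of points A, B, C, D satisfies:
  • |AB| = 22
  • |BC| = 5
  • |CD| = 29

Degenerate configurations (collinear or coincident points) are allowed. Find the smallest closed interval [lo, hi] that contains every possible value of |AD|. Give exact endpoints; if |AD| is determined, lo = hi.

|AD| ∈ [2, 56]  (≈ [2.0000, 56.0000])

|AB| ∈ {22}
|BC| ∈ {5}
|CD| ∈ {29}
|AC| ∈ [17, 27]
|BD| ∈ [24, 34]
|AD| ∈ [2, 56]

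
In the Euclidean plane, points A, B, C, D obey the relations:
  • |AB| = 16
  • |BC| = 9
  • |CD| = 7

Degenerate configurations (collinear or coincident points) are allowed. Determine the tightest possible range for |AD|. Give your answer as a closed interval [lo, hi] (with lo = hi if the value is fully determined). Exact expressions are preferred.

|AB| ∈ {16}
|BC| ∈ {9}
|CD| ∈ {7}
|AC| ∈ [7, 25]
|BD| ∈ [2, 16]
|AD| ∈ [0, 32]

|AD| ∈ [0, 32]  (≈ [0.0000, 32.0000])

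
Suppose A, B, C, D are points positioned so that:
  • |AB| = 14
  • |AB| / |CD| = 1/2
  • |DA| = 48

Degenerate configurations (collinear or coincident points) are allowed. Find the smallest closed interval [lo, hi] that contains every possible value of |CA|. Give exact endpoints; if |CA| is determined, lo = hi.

|CA| ∈ [20, 76]  (≈ [20.0000, 76.0000])

|AB| ∈ {14}
|AD| ∈ {48}
|CD| ∈ {28}
|BD| ∈ [34, 62]
|AC| ∈ [20, 76]
|BC| ∈ [6, 90]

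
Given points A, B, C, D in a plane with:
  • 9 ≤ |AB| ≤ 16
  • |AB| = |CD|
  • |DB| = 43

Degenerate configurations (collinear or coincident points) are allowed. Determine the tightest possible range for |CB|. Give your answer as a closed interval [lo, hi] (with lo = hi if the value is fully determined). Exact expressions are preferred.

|CB| ∈ [27, 59]  (≈ [27.0000, 59.0000])

|AB| ∈ [9, 16]
|BD| ∈ {43}
|CD| ∈ [9, 16]
|AD| ∈ [27, 59]
|BC| ∈ [27, 59]
|AC| ∈ [11, 75]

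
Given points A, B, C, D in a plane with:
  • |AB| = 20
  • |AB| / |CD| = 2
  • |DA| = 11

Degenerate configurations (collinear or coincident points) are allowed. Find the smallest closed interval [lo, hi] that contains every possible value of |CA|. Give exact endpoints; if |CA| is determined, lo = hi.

|AB| ∈ {20}
|AD| ∈ {11}
|CD| ∈ {10}
|BD| ∈ [9, 31]
|AC| ∈ [1, 21]
|BC| ∈ [0, 41]

|CA| ∈ [1, 21]  (≈ [1.0000, 21.0000])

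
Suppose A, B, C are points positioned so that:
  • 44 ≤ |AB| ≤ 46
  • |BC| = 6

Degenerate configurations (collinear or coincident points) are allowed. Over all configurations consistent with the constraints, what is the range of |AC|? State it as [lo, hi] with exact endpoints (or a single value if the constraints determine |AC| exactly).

|AC| ∈ [38, 52]  (≈ [38.0000, 52.0000])

|AB| ∈ [44, 46]
|BC| ∈ {6}
|AC| ∈ [38, 52]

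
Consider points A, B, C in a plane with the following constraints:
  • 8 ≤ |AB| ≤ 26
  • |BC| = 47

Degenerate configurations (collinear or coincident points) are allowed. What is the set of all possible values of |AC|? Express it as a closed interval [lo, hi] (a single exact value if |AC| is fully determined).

|AB| ∈ [8, 26]
|BC| ∈ {47}
|AC| ∈ [21, 73]

|AC| ∈ [21, 73]  (≈ [21.0000, 73.0000])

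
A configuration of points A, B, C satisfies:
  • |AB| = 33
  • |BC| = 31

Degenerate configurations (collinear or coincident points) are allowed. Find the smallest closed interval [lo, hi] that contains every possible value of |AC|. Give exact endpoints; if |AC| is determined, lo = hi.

|AB| ∈ {33}
|BC| ∈ {31}
|AC| ∈ [2, 64]

|AC| ∈ [2, 64]  (≈ [2.0000, 64.0000])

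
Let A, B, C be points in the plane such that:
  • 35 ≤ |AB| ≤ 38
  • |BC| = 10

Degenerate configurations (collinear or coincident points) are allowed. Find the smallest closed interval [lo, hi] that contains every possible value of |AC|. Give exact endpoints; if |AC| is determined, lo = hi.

|AB| ∈ [35, 38]
|BC| ∈ {10}
|AC| ∈ [25, 48]

|AC| ∈ [25, 48]  (≈ [25.0000, 48.0000])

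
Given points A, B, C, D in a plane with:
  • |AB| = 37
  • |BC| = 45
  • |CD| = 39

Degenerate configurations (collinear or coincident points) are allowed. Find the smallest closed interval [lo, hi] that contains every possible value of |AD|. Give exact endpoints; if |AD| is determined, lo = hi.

|AB| ∈ {37}
|BC| ∈ {45}
|CD| ∈ {39}
|AC| ∈ [8, 82]
|BD| ∈ [6, 84]
|AD| ∈ [0, 121]

|AD| ∈ [0, 121]  (≈ [0.0000, 121.0000])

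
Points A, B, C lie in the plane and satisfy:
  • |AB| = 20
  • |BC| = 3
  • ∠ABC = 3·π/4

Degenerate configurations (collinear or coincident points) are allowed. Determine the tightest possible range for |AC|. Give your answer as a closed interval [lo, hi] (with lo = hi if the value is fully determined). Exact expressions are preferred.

|AB| ∈ {20}
|BC| ∈ {3}
|AC| ∈ {√(60·√(2) + 409)}

|AC| = √(60·√(2) + 409)  (≈ 22.2228)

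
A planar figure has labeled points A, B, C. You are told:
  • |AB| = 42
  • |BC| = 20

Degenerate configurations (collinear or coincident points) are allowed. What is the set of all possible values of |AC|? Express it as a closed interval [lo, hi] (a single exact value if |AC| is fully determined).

|AB| ∈ {42}
|BC| ∈ {20}
|AC| ∈ [22, 62]

|AC| ∈ [22, 62]  (≈ [22.0000, 62.0000])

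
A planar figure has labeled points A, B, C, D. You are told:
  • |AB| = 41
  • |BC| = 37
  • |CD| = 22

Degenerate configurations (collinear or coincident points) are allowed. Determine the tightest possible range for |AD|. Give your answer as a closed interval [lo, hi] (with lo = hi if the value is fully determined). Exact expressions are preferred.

|AB| ∈ {41}
|BC| ∈ {37}
|CD| ∈ {22}
|AC| ∈ [4, 78]
|BD| ∈ [15, 59]
|AD| ∈ [0, 100]

|AD| ∈ [0, 100]  (≈ [0.0000, 100.0000])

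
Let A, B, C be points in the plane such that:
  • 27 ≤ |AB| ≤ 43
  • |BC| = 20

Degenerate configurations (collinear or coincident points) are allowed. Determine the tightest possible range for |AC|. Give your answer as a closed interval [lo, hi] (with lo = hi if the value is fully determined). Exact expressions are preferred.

|AC| ∈ [7, 63]  (≈ [7.0000, 63.0000])

|AB| ∈ [27, 43]
|BC| ∈ {20}
|AC| ∈ [7, 63]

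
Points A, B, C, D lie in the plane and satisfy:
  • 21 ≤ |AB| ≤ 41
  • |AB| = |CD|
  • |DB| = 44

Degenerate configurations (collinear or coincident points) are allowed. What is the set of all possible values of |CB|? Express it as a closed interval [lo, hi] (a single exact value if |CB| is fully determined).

|AB| ∈ [21, 41]
|BD| ∈ {44}
|CD| ∈ [21, 41]
|AD| ∈ [3, 85]
|BC| ∈ [3, 85]
|AC| ∈ [0, 126]

|CB| ∈ [3, 85]  (≈ [3.0000, 85.0000])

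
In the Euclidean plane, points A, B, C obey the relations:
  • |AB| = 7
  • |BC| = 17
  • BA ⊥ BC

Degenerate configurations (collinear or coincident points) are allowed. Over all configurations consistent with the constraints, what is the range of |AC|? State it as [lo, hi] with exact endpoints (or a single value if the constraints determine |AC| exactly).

|AB| ∈ {7}
|BC| ∈ {17}
|AC| ∈ {13·√(2)}

|AC| = 13·√(2)  (≈ 18.3848)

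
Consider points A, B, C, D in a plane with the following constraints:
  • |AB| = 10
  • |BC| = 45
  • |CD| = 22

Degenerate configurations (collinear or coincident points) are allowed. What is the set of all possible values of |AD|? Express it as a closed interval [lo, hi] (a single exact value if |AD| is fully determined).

|AB| ∈ {10}
|BC| ∈ {45}
|CD| ∈ {22}
|AC| ∈ [35, 55]
|BD| ∈ [23, 67]
|AD| ∈ [13, 77]

|AD| ∈ [13, 77]  (≈ [13.0000, 77.0000])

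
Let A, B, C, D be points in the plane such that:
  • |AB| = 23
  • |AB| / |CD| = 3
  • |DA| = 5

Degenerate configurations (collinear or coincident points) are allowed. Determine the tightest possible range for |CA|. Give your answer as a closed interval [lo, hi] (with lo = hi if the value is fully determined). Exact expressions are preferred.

|AB| ∈ {23}
|AD| ∈ {5}
|CD| ∈ {23/3}
|BD| ∈ [18, 28]
|AC| ∈ [8/3, 38/3]
|BC| ∈ [31/3, 107/3]

|CA| ∈ [8/3, 38/3]  (≈ [2.6667, 12.6667])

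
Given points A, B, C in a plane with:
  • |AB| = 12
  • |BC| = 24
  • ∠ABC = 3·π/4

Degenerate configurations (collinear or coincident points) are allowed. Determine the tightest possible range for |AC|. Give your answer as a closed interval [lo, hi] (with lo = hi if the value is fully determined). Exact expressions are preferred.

|AB| ∈ {12}
|BC| ∈ {24}
|AC| ∈ {12·√(2·√(2) + 5)}

|AC| = 12·√(2·√(2) + 5)  (≈ 33.5752)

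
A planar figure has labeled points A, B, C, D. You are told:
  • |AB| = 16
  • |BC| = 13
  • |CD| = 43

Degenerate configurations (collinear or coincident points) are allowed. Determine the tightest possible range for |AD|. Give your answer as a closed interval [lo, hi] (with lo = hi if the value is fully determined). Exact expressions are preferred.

|AD| ∈ [14, 72]  (≈ [14.0000, 72.0000])

|AB| ∈ {16}
|BC| ∈ {13}
|CD| ∈ {43}
|AC| ∈ [3, 29]
|BD| ∈ [30, 56]
|AD| ∈ [14, 72]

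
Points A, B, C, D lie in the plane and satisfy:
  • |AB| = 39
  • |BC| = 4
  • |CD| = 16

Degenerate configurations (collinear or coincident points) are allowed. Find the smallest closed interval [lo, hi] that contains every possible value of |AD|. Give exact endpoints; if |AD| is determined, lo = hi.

|AB| ∈ {39}
|BC| ∈ {4}
|CD| ∈ {16}
|AC| ∈ [35, 43]
|BD| ∈ [12, 20]
|AD| ∈ [19, 59]

|AD| ∈ [19, 59]  (≈ [19.0000, 59.0000])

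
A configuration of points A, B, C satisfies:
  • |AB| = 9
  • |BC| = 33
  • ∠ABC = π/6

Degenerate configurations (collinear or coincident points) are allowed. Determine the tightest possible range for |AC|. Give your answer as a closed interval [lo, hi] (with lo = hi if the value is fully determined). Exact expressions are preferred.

|AC| = 3·√(130 - 33·√(3))  (≈ 25.6043)

|AB| ∈ {9}
|BC| ∈ {33}
|AC| ∈ {3·√(130 - 33·√(3))}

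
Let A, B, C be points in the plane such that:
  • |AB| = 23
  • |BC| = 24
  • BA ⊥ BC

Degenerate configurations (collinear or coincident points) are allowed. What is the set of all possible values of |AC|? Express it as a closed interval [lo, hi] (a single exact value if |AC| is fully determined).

|AC| = √(1105)  (≈ 33.2415)

|AB| ∈ {23}
|BC| ∈ {24}
|AC| ∈ {√(1105)}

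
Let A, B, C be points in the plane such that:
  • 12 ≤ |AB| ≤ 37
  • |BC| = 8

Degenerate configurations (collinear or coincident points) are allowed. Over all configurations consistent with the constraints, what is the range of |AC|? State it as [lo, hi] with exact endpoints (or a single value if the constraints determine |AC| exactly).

|AB| ∈ [12, 37]
|BC| ∈ {8}
|AC| ∈ [4, 45]

|AC| ∈ [4, 45]  (≈ [4.0000, 45.0000])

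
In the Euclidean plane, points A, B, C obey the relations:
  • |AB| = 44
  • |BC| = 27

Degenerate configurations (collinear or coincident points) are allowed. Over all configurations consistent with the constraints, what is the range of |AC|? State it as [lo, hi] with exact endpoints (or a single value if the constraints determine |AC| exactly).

|AC| ∈ [17, 71]  (≈ [17.0000, 71.0000])

|AB| ∈ {44}
|BC| ∈ {27}
|AC| ∈ [17, 71]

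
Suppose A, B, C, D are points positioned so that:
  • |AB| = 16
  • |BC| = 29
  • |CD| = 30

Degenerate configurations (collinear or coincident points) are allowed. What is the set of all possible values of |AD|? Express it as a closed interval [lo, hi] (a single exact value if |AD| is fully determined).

|AD| ∈ [0, 75]  (≈ [0.0000, 75.0000])

|AB| ∈ {16}
|BC| ∈ {29}
|CD| ∈ {30}
|AC| ∈ [13, 45]
|BD| ∈ [1, 59]
|AD| ∈ [0, 75]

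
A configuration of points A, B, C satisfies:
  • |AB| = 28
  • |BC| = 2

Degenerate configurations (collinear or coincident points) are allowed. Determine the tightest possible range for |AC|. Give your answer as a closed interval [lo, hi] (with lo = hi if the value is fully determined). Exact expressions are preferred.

|AC| ∈ [26, 30]  (≈ [26.0000, 30.0000])

|AB| ∈ {28}
|BC| ∈ {2}
|AC| ∈ [26, 30]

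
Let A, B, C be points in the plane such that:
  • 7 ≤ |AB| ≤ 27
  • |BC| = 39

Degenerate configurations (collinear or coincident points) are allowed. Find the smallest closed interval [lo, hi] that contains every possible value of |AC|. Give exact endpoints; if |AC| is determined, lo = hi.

|AC| ∈ [12, 66]  (≈ [12.0000, 66.0000])

|AB| ∈ [7, 27]
|BC| ∈ {39}
|AC| ∈ [12, 66]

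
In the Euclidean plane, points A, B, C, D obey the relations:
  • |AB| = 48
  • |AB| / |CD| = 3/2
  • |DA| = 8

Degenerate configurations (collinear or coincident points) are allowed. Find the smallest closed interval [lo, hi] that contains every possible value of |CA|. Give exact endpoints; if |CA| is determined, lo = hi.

|AB| ∈ {48}
|AD| ∈ {8}
|CD| ∈ {32}
|BD| ∈ [40, 56]
|AC| ∈ [24, 40]
|BC| ∈ [8, 88]

|CA| ∈ [24, 40]  (≈ [24.0000, 40.0000])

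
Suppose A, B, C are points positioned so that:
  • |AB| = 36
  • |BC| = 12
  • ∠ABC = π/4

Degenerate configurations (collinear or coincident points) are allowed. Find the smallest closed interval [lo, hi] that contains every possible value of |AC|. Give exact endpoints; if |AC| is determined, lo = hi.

|AB| ∈ {36}
|BC| ∈ {12}
|AC| ∈ {12·√(10 - 3·√(2))}

|AC| = 12·√(10 - 3·√(2))  (≈ 28.7934)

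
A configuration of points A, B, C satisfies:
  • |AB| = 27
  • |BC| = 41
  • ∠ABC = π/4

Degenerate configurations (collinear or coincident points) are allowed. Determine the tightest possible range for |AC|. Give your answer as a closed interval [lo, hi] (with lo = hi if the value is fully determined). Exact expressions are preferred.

|AC| = √(2410 - 1107·√(2))  (≈ 29.0597)

|AB| ∈ {27}
|BC| ∈ {41}
|AC| ∈ {√(2410 - 1107·√(2))}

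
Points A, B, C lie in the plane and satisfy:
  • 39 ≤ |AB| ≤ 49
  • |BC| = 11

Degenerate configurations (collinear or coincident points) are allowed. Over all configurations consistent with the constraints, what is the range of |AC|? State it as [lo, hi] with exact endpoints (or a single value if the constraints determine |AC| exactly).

|AB| ∈ [39, 49]
|BC| ∈ {11}
|AC| ∈ [28, 60]

|AC| ∈ [28, 60]  (≈ [28.0000, 60.0000])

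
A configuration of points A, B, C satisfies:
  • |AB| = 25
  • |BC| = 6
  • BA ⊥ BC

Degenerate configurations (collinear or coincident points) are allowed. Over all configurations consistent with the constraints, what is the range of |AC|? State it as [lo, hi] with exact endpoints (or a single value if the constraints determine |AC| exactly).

|AB| ∈ {25}
|BC| ∈ {6}
|AC| ∈ {√(661)}

|AC| = √(661)  (≈ 25.7099)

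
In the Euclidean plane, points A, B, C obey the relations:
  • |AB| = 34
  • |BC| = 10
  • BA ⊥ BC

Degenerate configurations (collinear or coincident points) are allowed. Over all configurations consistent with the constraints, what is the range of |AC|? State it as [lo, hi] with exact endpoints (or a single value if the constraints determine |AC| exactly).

|AC| = 2·√(314)  (≈ 35.4401)

|AB| ∈ {34}
|BC| ∈ {10}
|AC| ∈ {2·√(314)}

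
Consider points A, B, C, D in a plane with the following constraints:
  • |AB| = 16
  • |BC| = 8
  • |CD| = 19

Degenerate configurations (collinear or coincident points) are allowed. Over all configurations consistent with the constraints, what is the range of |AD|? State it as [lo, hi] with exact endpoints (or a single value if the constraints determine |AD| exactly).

|AB| ∈ {16}
|BC| ∈ {8}
|CD| ∈ {19}
|AC| ∈ [8, 24]
|BD| ∈ [11, 27]
|AD| ∈ [0, 43]

|AD| ∈ [0, 43]  (≈ [0.0000, 43.0000])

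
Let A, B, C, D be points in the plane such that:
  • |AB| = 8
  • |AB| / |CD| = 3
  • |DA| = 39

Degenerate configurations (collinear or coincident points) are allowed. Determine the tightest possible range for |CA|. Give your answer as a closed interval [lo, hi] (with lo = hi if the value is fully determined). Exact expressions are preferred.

|CA| ∈ [109/3, 125/3]  (≈ [36.3333, 41.6667])

|AB| ∈ {8}
|AD| ∈ {39}
|CD| ∈ {8/3}
|BD| ∈ [31, 47]
|AC| ∈ [109/3, 125/3]
|BC| ∈ [85/3, 149/3]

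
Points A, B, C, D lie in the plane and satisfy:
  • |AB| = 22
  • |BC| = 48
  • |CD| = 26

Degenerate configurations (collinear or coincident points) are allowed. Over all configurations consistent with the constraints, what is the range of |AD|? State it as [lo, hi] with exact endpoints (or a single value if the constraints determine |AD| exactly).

|AD| ∈ [0, 96]  (≈ [0.0000, 96.0000])

|AB| ∈ {22}
|BC| ∈ {48}
|CD| ∈ {26}
|AC| ∈ [26, 70]
|BD| ∈ [22, 74]
|AD| ∈ [0, 96]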